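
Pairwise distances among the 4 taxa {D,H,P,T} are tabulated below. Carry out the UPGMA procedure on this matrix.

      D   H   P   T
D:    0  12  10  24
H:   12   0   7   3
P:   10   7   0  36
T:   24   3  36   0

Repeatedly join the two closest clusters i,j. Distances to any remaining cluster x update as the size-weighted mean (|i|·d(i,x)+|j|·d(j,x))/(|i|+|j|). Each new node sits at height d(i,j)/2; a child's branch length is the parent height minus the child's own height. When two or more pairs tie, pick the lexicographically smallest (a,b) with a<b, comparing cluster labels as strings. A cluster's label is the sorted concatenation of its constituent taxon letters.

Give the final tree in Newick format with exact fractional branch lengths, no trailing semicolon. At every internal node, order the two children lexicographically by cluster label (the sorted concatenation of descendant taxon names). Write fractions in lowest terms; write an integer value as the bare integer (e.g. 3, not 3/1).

step 1: merge (H,T) at d=3; branch lengths H→3/2, T→3/2; new cluster HT
  updated: d(D,HT)=18, d(HT,P)=43/2
step 2: merge (D,P) at d=10; branch lengths D→5, P→5; new cluster DP
  updated: d(DP,HT)=79/4
step 3: merge (DP,HT) at d=79/4; branch lengths DP→39/8, HT→67/8; new cluster DHPT
final tree: ((D:5,P:5):39/8,(H:3/2,T:3/2):67/8)
total length: 105/4

((D:5,P:5):39/8,(H:3/2,T:3/2):67/8)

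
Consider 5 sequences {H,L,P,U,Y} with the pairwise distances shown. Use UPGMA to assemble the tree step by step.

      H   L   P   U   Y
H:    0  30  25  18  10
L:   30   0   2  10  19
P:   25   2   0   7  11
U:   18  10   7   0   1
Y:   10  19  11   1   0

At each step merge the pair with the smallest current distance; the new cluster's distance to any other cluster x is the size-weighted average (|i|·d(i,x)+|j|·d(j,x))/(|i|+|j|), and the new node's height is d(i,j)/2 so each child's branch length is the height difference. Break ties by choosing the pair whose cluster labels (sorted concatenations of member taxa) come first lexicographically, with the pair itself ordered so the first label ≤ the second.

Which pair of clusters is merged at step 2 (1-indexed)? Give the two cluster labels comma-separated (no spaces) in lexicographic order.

L,P

step 1: merge (U,Y) at d=1; branch lengths U→1/2, Y→1/2; new cluster UY
  updated: d(H,UY)=14, d(L,UY)=29/2, d(P,UY)=9
step 2: merge (L,P) at d=2; branch lengths L→1, P→1; new cluster LP
  updated: d(H,LP)=55/2, d(LP,UY)=47/4
step 3: merge (LP,UY) at d=47/4; branch lengths LP→39/8, UY→43/8; new cluster LPUY
  updated: d(H,LPUY)=83/4
step 4: merge (H,LPUY) at d=83/4; branch lengths H→83/8, LPUY→9/2; new cluster HLPUY
final tree: (H:83/8,((L:1,P:1):39/8,(U:1/2,Y:1/2):43/8):9/2)
total length: 225/8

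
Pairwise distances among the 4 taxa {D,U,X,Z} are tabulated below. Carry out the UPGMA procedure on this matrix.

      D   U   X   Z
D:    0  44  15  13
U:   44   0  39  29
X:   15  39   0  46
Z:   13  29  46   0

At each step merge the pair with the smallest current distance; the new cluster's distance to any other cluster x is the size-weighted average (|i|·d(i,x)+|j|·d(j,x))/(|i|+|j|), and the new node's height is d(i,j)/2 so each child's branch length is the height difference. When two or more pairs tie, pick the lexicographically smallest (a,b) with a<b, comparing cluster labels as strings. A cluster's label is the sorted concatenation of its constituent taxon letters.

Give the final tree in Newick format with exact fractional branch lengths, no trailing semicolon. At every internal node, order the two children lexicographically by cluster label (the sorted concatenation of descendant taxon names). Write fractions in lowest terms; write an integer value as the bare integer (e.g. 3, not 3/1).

(((D:13/2,Z:13/2):35/4,X:61/4):41/12,U:56/3)

step 1: merge (D,Z) at d=13; branch lengths D→13/2, Z→13/2; new cluster DZ
  updated: d(DZ,U)=73/2, d(DZ,X)=61/2
step 2: merge (DZ,X) at d=61/2; branch lengths DZ→35/4, X→61/4; new cluster DXZ
  updated: d(DXZ,U)=112/3
step 3: merge (DXZ,U) at d=112/3; branch lengths DXZ→41/12, U→56/3; new cluster DUXZ
final tree: (((D:13/2,Z:13/2):35/4,X:61/4):41/12,U:56/3)
total length: 709/12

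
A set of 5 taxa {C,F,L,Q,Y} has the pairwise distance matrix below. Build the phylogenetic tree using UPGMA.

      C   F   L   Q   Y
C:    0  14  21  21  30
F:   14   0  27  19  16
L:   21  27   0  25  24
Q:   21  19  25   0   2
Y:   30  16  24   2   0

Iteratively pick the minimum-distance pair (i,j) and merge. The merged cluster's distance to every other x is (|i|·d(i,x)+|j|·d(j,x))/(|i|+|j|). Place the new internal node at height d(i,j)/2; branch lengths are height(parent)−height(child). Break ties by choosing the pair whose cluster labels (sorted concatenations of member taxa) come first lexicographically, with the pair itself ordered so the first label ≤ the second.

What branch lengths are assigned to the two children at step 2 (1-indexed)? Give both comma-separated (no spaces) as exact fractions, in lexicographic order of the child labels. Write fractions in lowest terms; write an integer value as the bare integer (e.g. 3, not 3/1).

7,7

1. join Q+Y (d=2) ⇒ QY; edges |Q|=1, |Y|=1
  updated: d(C,QY)=51/2, d(F,QY)=35/2, d(L,QY)=49/2
2. join C+F (d=14) ⇒ CF; edges |C|=7, |F|=7
  updated: d(CF,L)=24, d(CF,QY)=43/2
3. join CF+QY (d=43/2) ⇒ CFQY; edges |CF|=15/4, |QY|=39/4
  updated: d(CFQY,L)=97/4
4. join CFQY+L (d=97/4) ⇒ CFLQY; edges |CFQY|=11/8, |L|=97/8
final tree: (((C:7,F:7):15/4,(Q:1,Y:1):39/4):11/8,L:97/8)
total length: 43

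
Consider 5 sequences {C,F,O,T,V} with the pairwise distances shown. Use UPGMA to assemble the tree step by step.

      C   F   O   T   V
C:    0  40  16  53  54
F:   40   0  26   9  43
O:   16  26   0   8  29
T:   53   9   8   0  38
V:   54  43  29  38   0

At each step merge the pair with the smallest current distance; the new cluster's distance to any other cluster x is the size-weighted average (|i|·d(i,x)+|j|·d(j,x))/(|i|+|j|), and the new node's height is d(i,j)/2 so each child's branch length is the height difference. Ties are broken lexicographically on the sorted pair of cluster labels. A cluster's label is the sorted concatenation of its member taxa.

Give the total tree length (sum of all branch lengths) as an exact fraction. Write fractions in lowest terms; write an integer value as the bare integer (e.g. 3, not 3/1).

863/12

1. join O+T (d=8) ⇒ OT; edges |O|=4, |T|=4
  updated: d(C,OT)=69/2, d(F,OT)=35/2, d(OT,V)=67/2
2. join F+OT (d=35/2) ⇒ FOT; edges |F|=35/4, |OT|=19/4
  updated: d(C,FOT)=109/3, d(FOT,V)=110/3
3. join C+FOT (d=109/3) ⇒ CFOT; edges |C|=109/6, |FOT|=113/12
  updated: d(CFOT,V)=41
4. join CFOT+V (d=41) ⇒ CFOTV; edges |CFOT|=7/3, |V|=41/2
final tree: ((C:109/6,(F:35/4,(O:4,T:4):19/4):113/12):7/3,V:41/2)
total length: 863/12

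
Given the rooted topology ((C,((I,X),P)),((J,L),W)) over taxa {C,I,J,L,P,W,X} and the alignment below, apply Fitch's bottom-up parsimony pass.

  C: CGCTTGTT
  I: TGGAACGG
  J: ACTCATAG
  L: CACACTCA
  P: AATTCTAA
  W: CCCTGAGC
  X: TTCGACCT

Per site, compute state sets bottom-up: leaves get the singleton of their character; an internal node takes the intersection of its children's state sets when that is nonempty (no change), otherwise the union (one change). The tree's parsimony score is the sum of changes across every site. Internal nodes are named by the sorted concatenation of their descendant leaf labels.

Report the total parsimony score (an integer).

site 0, node IX: I={T} ∩ X={T} → {T} (+0)
site 0, node IPX: IX={T} ∪ P={A} → {A,T} (+1)
site 0, node CIPX: C={C} ∪ IPX={A,T} → {A,C,T} (+1)
site 0, node JL: J={A} ∪ L={C} → {A,C} (+1)
site 0, node JLW: JL={A,C} ∩ W={C} → {C} (+0)
site 0, node CIJLPWX: CIPX={A,C,T} ∩ JLW={C} → {C} (+0)
site 1, node IX: I={G} ∪ X={T} → {G,T} (+1)
site 1, node IPX: IX={G,T} ∪ P={A} → {A,G,T} (+1)
site 1, node CIPX: C={G} ∩ IPX={A,G,T} → {G} (+0)
site 1, node JL: J={C} ∪ L={A} → {A,C} (+1)
site 1, node JLW: JL={A,C} ∩ W={C} → {C} (+0)
site 1, node CIJLPWX: CIPX={G} ∪ JLW={C} → {C,G} (+1)
site 2, node IX: I={G} ∪ X={C} → {C,G} (+1)
site 2, node IPX: IX={C,G} ∪ P={T} → {C,G,T} (+1)
site 2, node CIPX: C={C} ∩ IPX={C,G,T} → {C} (+0)
site 2, node JL: J={T} ∪ L={C} → {C,T} (+1)
site 2, node JLW: JL={C,T} ∩ W={C} → {C} (+0)
site 2, node CIJLPWX: CIPX={C} ∩ JLW={C} → {C} (+0)
site 3, node IX: I={A} ∪ X={G} → {A,G} (+1)
site 3, node IPX: IX={A,G} ∪ P={T} → {A,G,T} (+1)
site 3, node CIPX: C={T} ∩ IPX={A,G,T} → {T} (+0)
site 3, node JL: J={C} ∪ L={A} → {A,C} (+1)
site 3, node JLW: JL={A,C} ∪ W={T} → {A,C,T} (+1)
site 3, node CIJLPWX: CIPX={T} ∩ JLW={A,C,T} → {T} (+0)
site 4, node IX: I={A} ∩ X={A} → {A} (+0)
site 4, node IPX: IX={A} ∪ P={C} → {A,C} (+1)
site 4, node CIPX: C={T} ∪ IPX={A,C} → {A,C,T} (+1)
site 4, node JL: J={A} ∪ L={C} → {A,C} (+1)
site 4, node JLW: JL={A,C} ∪ W={G} → {A,C,G} (+1)
site 4, node CIJLPWX: CIPX={A,C,T} ∩ JLW={A,C,G} → {A,C} (+0)
site 5, node IX: I={C} ∩ X={C} → {C} (+0)
site 5, node IPX: IX={C} ∪ P={T} → {C,T} (+1)
site 5, node CIPX: C={G} ∪ IPX={C,T} → {C,G,T} (+1)
site 5, node JL: J={T} ∩ L={T} → {T} (+0)
site 5, node JLW: JL={T} ∪ W={A} → {A,T} (+1)
site 5, node CIJLPWX: CIPX={C,G,T} ∩ JLW={A,T} → {T} (+0)
site 6, node IX: I={G} ∪ X={C} → {C,G} (+1)
site 6, node IPX: IX={C,G} ∪ P={A} → {A,C,G} (+1)
site 6, node CIPX: C={T} ∪ IPX={A,C,G} → {A,C,G,T} (+1)
site 6, node JL: J={A} ∪ L={C} → {A,C} (+1)
site 6, node JLW: JL={A,C} ∪ W={G} → {A,C,G} (+1)
site 6, node CIJLPWX: CIPX={A,C,G,T} ∩ JLW={A,C,G} → {A,C,G} (+0)
site 7, node IX: I={G} ∪ X={T} → {G,T} (+1)
site 7, node IPX: IX={G,T} ∪ P={A} → {A,G,T} (+1)
site 7, node CIPX: C={T} ∩ IPX={A,G,T} → {T} (+0)
site 7, node JL: J={G} ∪ L={A} → {A,G} (+1)
site 7, node JLW: JL={A,G} ∪ W={C} → {A,C,G} (+1)
site 7, node CIJLPWX: CIPX={T} ∪ JLW={A,C,G} → {A,C,G,T} (+1)
per-site changes: [3, 4, 3, 4, 4, 3, 5, 5]; total = 31

31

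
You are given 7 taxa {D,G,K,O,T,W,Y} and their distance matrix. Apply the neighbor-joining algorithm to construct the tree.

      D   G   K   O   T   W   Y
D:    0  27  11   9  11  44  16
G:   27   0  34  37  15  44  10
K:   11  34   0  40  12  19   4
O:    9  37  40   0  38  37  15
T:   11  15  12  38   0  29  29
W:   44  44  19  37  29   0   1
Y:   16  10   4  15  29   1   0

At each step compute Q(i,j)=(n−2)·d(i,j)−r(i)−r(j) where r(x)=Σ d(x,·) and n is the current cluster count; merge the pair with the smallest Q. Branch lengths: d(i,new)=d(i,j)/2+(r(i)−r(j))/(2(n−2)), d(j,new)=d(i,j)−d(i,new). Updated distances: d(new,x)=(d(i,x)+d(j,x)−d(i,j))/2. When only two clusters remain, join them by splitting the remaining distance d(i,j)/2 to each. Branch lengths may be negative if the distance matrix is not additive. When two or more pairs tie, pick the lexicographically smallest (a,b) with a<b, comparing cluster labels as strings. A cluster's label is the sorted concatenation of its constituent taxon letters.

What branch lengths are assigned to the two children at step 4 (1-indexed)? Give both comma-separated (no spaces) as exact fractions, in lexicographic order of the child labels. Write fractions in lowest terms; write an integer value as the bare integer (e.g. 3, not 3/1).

iteration 1: select D,O (d=9, Q=-249); attach at lengths (-13/10, 103/10); label the merged cluster DO
  updated: d(DO,G)=55/2, d(DO,K)=21, d(DO,T)=20, d(DO,W)=36, d(DO,Y)=11
iteration 2: select W,Y (d=1, Q=-180); attach at lengths (39/4, -35/4); label the merged cluster WY
  updated: d(DO,WY)=23, d(G,WY)=53/2, d(K,WY)=11, d(T,WY)=57/2
iteration 3: select K,WY (d=11, Q=-134); attach at lengths (11/3, 22/3); label the merged cluster KWY
  updated: d(DO,KWY)=33/2, d(G,KWY)=99/4, d(KWY,T)=59/4
iteration 4: select DO,KWY (d=33/2, Q=-87); attach at lengths (41/4, 25/4); label the merged cluster DKOWY
  updated: d(DKOWY,G)=143/8, d(DKOWY,T)=73/8
iteration 5: select DKOWY,G (d=143/8, Q=-42); attach at lengths (6, 95/8); label the merged cluster DGKOWY
  updated: d(DGKOWY,T)=25/8
iteration 6: select DGKOWY,T (d=25/8); attach at lengths (25/16, 25/16); label the merged cluster DGKOTWY
final tree: ((((D:-13/10,O:103/10):41/4,(K:11/3,(W:39/4,Y:-35/4):22/3):25/4):6,G:95/8):25/16,T:25/16)
total length: 117/2

41/4,25/4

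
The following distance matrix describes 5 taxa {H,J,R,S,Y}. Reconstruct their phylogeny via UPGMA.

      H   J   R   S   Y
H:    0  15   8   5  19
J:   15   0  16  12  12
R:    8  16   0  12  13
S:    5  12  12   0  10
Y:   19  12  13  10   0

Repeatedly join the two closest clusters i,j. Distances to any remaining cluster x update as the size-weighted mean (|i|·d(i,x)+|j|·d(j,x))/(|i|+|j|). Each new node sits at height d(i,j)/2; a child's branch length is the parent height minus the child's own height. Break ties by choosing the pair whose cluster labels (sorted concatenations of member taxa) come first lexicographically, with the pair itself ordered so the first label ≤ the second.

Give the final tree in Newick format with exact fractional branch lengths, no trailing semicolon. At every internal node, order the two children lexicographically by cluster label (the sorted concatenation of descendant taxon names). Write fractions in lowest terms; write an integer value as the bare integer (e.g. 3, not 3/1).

(((H:5/2,S:5/2):5/2,R:5):25/12,(J:6,Y:6):13/12)

1. join H+S (d=5) ⇒ HS; edges |H|=5/2, |S|=5/2
  updated: d(HS,J)=27/2, d(HS,R)=10, d(HS,Y)=29/2
2. join HS+R (d=10) ⇒ HRS; edges |HS|=5/2, |R|=5
  updated: d(HRS,J)=43/3, d(HRS,Y)=14
3. join J+Y (d=12) ⇒ JY; edges |J|=6, |Y|=6
  updated: d(HRS,JY)=85/6
4. join HRS+JY (d=85/6) ⇒ HJRSY; edges |HRS|=25/12, |JY|=13/12
final tree: (((H:5/2,S:5/2):5/2,R:5):25/12,(J:6,Y:6):13/12)
total length: 83/3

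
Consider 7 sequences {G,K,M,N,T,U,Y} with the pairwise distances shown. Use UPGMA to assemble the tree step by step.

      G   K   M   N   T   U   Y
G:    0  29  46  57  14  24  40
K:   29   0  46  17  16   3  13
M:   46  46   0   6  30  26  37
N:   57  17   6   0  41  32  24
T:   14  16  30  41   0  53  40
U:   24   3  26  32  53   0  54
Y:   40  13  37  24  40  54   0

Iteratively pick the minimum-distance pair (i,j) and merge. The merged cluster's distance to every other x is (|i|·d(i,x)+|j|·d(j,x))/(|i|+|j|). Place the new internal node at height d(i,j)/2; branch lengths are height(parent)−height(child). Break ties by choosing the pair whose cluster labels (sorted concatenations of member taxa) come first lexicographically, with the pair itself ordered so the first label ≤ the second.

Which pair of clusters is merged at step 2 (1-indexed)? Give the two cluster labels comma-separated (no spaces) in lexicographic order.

M,N

iteration 1: select K,U (d=3); attach at lengths (3/2, 3/2); label the merged cluster KU
  updated: d(G,KU)=53/2, d(KU,M)=36, d(KU,N)=49/2, d(KU,T)=69/2, d(KU,Y)=67/2
iteration 2: select M,N (d=6); attach at lengths (3, 3); label the merged cluster MN
  updated: d(G,MN)=103/2, d(KU,MN)=121/4, d(MN,T)=71/2, d(MN,Y)=61/2
iteration 3: select G,T (d=14); attach at lengths (7, 7); label the merged cluster GT
  updated: d(GT,KU)=61/2, d(GT,MN)=87/2, d(GT,Y)=40
iteration 4: select KU,MN (d=121/4); attach at lengths (109/8, 97/8); label the merged cluster KMNU
  updated: d(GT,KMNU)=37, d(KMNU,Y)=32
iteration 5: select KMNU,Y (d=32); attach at lengths (7/8, 16); label the merged cluster KMNUY
  updated: d(GT,KMNUY)=188/5
iteration 6: select GT,KMNUY (d=188/5); attach at lengths (59/5, 14/5); label the merged cluster GKMNTUY
final tree: ((G:7,T:7):59/5,(((K:3/2,U:3/2):109/8,(M:3,N:3):97/8):7/8,Y:16):14/5)
total length: 3209/40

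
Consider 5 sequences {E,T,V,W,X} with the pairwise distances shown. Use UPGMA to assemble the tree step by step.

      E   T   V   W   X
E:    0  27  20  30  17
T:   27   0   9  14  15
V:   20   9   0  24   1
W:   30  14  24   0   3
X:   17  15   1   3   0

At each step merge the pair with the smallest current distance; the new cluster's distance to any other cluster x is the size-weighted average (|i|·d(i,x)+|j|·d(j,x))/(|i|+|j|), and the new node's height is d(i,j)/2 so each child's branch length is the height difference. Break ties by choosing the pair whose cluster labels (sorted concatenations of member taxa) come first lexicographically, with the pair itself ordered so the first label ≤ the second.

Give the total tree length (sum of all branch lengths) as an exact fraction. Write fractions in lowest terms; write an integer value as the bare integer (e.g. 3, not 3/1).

step 1: merge (V,X) at d=1; branch lengths V→1/2, X→1/2; new cluster VX
  updated: d(E,VX)=37/2, d(T,VX)=12, d(VX,W)=27/2
step 2: merge (T,VX) at d=12; branch lengths T→6, VX→11/2; new cluster TVX
  updated: d(E,TVX)=64/3, d(TVX,W)=41/3
step 3: merge (TVX,W) at d=41/3; branch lengths TVX→5/6, W→41/6; new cluster TVWX
  updated: d(E,TVWX)=47/2
step 4: merge (E,TVWX) at d=47/2; branch lengths E→47/4, TVWX→59/12; new cluster ETVWX
final tree: (E:47/4,((T:6,(V:1/2,X:1/2):11/2):5/6,W:41/6):59/12)
total length: 221/6

221/6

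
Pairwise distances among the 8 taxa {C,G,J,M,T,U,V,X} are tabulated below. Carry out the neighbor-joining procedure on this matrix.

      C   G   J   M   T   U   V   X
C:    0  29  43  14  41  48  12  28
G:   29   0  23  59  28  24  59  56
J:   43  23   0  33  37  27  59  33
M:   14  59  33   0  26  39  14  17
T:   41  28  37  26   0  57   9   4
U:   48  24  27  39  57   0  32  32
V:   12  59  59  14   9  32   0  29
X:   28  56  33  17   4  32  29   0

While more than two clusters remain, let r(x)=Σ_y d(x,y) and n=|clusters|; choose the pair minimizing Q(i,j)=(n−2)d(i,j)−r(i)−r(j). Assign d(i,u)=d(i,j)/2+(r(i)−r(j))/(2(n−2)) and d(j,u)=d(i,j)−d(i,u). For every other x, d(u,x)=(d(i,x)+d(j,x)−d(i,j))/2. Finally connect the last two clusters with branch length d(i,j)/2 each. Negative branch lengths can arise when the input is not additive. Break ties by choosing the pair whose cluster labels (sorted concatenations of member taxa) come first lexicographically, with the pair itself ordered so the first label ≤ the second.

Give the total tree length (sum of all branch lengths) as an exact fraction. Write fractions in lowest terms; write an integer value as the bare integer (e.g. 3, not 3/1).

749/8

step 1: merge (G,J) at d=23, Q=-395; branch lengths G→161/12, J→115/12; new cluster GJ
  updated: d(C,GJ)=49/2, d(GJ,M)=69/2, d(GJ,T)=21, d(GJ,U)=14, d(GJ,V)=95/2, d(GJ,X)=33
step 2: merge (GJ,U) at d=14, Q=-653/2; branch lengths GJ→9/4, U→47/4; new cluster GJU
  updated: d(C,GJU)=117/4, d(GJU,M)=119/4, d(GJU,T)=32, d(GJU,V)=131/4, d(GJU,X)=51/2
step 3: merge (T,X) at d=4, Q=-399/2; branch lengths T→49/16, X→15/16; new cluster TX
  updated: d(C,TX)=65/2, d(GJU,TX)=107/4, d(M,TX)=39/2, d(TX,V)=17
step 4: merge (GJU,TX) at d=107/4, Q=-134; branch lengths GJU→103/6, TX→115/12; new cluster GJTUX
  updated: d(C,GJTUX)=35/2, d(GJTUX,M)=45/4, d(GJTUX,V)=23/2
step 5: merge (C,V) at d=12, Q=-57; branch lengths C→15/2, V→9/2; new cluster CV
  updated: d(CV,GJTUX)=17/2, d(CV,M)=8
step 6: merge (CV,GJTUX) at d=17/2, Q=-111/4; branch lengths CV→21/8, GJTUX→47/8; new cluster CGJTUVX
  updated: d(CGJTUVX,M)=43/8
step 7: merge (CGJTUVX,M) at d=43/8; branch lengths CGJTUVX→43/16, M→43/16; new cluster CGJMTUVX
final tree: (((C:15/2,V:9/2):21/8,(((G:161/12,J:115/12):9/4,U:47/4):103/6,(T:49/16,X:15/16):115/12):47/8):43/16,M:43/16)
total length: 749/8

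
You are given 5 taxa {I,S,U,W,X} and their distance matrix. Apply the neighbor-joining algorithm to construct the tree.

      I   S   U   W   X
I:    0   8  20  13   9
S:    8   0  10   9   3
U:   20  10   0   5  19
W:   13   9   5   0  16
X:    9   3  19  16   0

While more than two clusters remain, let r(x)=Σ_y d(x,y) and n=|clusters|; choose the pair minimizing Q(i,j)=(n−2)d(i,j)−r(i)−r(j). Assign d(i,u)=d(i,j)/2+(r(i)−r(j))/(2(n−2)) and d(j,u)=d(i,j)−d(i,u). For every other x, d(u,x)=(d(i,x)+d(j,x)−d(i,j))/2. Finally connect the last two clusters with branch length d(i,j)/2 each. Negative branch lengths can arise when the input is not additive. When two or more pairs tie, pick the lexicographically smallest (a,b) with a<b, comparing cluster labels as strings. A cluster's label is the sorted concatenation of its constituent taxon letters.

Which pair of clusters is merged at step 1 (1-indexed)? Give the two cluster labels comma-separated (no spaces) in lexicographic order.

iteration 1: select U,W (d=5, Q=-82); attach at lengths (13/3, 2/3); label the merged cluster UW
  updated: d(I,UW)=14, d(S,UW)=7, d(UW,X)=15
iteration 2: select I,X (d=9, Q=-40); attach at lengths (11/2, 7/2); label the merged cluster IX
  updated: d(IX,S)=1, d(IX,UW)=10
iteration 3: select IX,S (d=1, Q=-18); attach at lengths (2, -1); label the merged cluster ISX
  updated: d(ISX,UW)=8
iteration 4: select ISX,UW (d=8); attach at lengths (4, 4); label the merged cluster ISUWX
final tree: (((I:11/2,X:7/2):2,S:-1):4,(U:13/3,W:2/3):4)
total length: 23

U,W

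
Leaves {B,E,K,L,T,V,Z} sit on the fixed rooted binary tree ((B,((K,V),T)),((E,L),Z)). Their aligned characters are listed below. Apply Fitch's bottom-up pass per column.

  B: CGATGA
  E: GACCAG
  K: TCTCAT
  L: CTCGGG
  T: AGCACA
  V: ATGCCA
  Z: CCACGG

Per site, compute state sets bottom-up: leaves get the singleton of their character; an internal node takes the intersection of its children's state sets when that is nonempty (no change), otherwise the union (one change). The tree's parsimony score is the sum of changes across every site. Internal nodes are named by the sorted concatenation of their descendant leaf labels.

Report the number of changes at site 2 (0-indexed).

4

KV@0: {T} ∪ {A} = {A,T} (union, +1)
KTV@0: {A,T} ∩ {A} = {A} (intersection, +0)
BKTV@0: {C} ∪ {A} = {A,C} (union, +1)
EL@0: {G} ∪ {C} = {C,G} (union, +1)
ELZ@0: {C,G} ∩ {C} = {C} (intersection, +0)
BEKLTVZ@0: {A,C} ∩ {C} = {C} (intersection, +0)
KV@1: {C} ∪ {T} = {C,T} (union, +1)
KTV@1: {C,T} ∪ {G} = {C,G,T} (union, +1)
BKTV@1: {G} ∩ {C,G,T} = {G} (intersection, +0)
EL@1: {A} ∪ {T} = {A,T} (union, +1)
ELZ@1: {A,T} ∪ {C} = {A,C,T} (union, +1)
BEKLTVZ@1: {G} ∪ {A,C,T} = {A,C,G,T} (union, +1)
KV@2: {T} ∪ {G} = {G,T} (union, +1)
KTV@2: {G,T} ∪ {C} = {C,G,T} (union, +1)
BKTV@2: {A} ∪ {C,G,T} = {A,C,G,T} (union, +1)
EL@2: {C} ∩ {C} = {C} (intersection, +0)
ELZ@2: {C} ∪ {A} = {A,C} (union, +1)
BEKLTVZ@2: {A,C,G,T} ∩ {A,C} = {A,C} (intersection, +0)
KV@3: {C} ∩ {C} = {C} (intersection, +0)
KTV@3: {C} ∪ {A} = {A,C} (union, +1)
BKTV@3: {T} ∪ {A,C} = {A,C,T} (union, +1)
EL@3: {C} ∪ {G} = {C,G} (union, +1)
ELZ@3: {C,G} ∩ {C} = {C} (intersection, +0)
BEKLTVZ@3: {A,C,T} ∩ {C} = {C} (intersection, +0)
KV@4: {A} ∪ {C} = {A,C} (union, +1)
KTV@4: {A,C} ∩ {C} = {C} (intersection, +0)
BKTV@4: {G} ∪ {C} = {C,G} (union, +1)
EL@4: {A} ∪ {G} = {A,G} (union, +1)
ELZ@4: {A,G} ∩ {G} = {G} (intersection, +0)
BEKLTVZ@4: {C,G} ∩ {G} = {G} (intersection, +0)
KV@5: {T} ∪ {A} = {A,T} (union, +1)
KTV@5: {A,T} ∩ {A} = {A} (intersection, +0)
BKTV@5: {A} ∩ {A} = {A} (intersection, +0)
EL@5: {G} ∩ {G} = {G} (intersection, +0)
ELZ@5: {G} ∩ {G} = {G} (intersection, +0)
BEKLTVZ@5: {A} ∪ {G} = {A,G} (union, +1)
per-site changes: [3, 5, 4, 3, 3, 2]; total = 20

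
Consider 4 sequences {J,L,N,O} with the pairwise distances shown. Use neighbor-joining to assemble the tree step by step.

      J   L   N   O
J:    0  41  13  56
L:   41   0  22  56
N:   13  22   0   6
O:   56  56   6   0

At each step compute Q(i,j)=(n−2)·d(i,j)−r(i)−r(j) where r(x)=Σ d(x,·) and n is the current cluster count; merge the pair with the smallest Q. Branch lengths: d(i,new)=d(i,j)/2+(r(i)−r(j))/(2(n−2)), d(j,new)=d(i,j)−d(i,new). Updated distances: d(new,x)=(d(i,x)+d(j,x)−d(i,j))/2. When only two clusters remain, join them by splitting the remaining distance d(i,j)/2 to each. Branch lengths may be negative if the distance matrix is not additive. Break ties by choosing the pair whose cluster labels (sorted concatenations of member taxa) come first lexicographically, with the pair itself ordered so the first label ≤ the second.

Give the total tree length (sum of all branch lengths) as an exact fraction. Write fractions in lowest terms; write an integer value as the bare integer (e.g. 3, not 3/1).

241/4

step 1: merge (J,L) at d=41, Q=-147; branch lengths J→73/4, L→91/4; new cluster JL
  updated: d(JL,N)=-3, d(JL,O)=71/2
step 2: merge (JL,N) at d=-3, Q=-77/2; branch lengths JL→53/4, N→-65/4; new cluster JLN
  updated: d(JLN,O)=89/4
step 3: merge (JLN,O) at d=89/4; branch lengths JLN→89/8, O→89/8; new cluster JLNO
final tree: (((J:73/4,L:91/4):53/4,N:-65/4):89/8,O:89/8)
total length: 241/4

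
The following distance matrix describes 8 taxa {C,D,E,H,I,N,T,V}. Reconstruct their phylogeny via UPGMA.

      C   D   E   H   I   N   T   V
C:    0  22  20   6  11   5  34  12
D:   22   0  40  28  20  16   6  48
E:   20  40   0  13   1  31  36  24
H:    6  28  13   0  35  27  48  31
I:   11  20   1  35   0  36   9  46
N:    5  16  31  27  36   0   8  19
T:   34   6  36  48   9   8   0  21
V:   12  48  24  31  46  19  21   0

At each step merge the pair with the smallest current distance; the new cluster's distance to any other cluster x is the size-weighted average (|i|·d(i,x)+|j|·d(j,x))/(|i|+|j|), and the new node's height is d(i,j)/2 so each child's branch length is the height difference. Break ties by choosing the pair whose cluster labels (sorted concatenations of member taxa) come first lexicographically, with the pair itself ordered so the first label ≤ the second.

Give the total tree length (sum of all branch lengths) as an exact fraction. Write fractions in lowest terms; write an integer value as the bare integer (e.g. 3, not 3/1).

3125/48

iteration 1: select E,I (d=1); attach at lengths (1/2, 1/2); label the merged cluster EI
  updated: d(C,EI)=31/2, d(D,EI)=30, d(EI,H)=24, d(EI,N)=67/2, d(EI,T)=45/2, d(EI,V)=35
iteration 2: select C,N (d=5); attach at lengths (5/2, 5/2); label the merged cluster CN
  updated: d(CN,D)=19, d(CN,EI)=49/2, d(CN,H)=33/2, d(CN,T)=21, d(CN,V)=31/2
iteration 3: select D,T (d=6); attach at lengths (3, 3); label the merged cluster DT
  updated: d(CN,DT)=20, d(DT,EI)=105/4, d(DT,H)=38, d(DT,V)=69/2
iteration 4: select CN,V (d=31/2); attach at lengths (21/4, 31/4); label the merged cluster CNV
  updated: d(CNV,DT)=149/6, d(CNV,EI)=28, d(CNV,H)=64/3
iteration 5: select CNV,H (d=64/3); attach at lengths (35/12, 32/3); label the merged cluster CHNV
  updated: d(CHNV,DT)=225/8, d(CHNV,EI)=27
iteration 6: select DT,EI (d=105/4); attach at lengths (81/8, 101/8); label the merged cluster DEIT
  updated: d(CHNV,DEIT)=441/16
iteration 7: select CHNV,DEIT (d=441/16); attach at lengths (299/96, 21/32); label the merged cluster CDEHINTV
final tree: ((((C:5/2,N:5/2):21/4,V:31/4):35/12,H:32/3):299/96,((D:3,T:3):81/8,(E:1/2,I:1/2):101/8):21/32)
total length: 3125/48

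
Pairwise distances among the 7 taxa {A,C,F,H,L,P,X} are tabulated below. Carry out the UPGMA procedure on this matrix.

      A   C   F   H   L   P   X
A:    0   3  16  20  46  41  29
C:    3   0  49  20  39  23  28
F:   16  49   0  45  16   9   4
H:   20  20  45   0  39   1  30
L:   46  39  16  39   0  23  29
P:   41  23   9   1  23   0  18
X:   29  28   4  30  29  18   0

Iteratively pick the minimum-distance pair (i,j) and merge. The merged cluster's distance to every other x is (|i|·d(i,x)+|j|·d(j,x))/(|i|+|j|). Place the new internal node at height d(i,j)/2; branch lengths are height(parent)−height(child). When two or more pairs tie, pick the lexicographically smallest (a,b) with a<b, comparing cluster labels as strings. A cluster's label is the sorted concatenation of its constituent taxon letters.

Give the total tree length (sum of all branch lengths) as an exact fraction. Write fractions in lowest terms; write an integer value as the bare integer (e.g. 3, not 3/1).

355/6

1. join H+P (d=1) ⇒ HP; edges |H|=1/2, |P|=1/2
  updated: d(A,HP)=61/2, d(C,HP)=43/2, d(F,HP)=27, d(HP,L)=31, d(HP,X)=24
2. join A+C (d=3) ⇒ AC; edges |A|=3/2, |C|=3/2
  updated: d(AC,F)=65/2, d(AC,HP)=26, d(AC,L)=85/2, d(AC,X)=57/2
3. join F+X (d=4) ⇒ FX; edges |F|=2, |X|=2
  updated: d(AC,FX)=61/2, d(FX,HP)=51/2, d(FX,L)=45/2
4. join FX+L (d=45/2) ⇒ FLX; edges |FX|=37/4, |L|=45/4
  updated: d(AC,FLX)=69/2, d(FLX,HP)=82/3
5. join AC+HP (d=26) ⇒ ACHP; edges |AC|=23/2, |HP|=25/2
  updated: d(ACHP,FLX)=371/12
6. join ACHP+FLX (d=371/12) ⇒ ACFHLPX; edges |ACHP|=59/24, |FLX|=101/24
final tree: (((A:3/2,C:3/2):23/2,(H:1/2,P:1/2):25/2):59/24,((F:2,X:2):37/4,L:45/4):101/24)
total length: 355/6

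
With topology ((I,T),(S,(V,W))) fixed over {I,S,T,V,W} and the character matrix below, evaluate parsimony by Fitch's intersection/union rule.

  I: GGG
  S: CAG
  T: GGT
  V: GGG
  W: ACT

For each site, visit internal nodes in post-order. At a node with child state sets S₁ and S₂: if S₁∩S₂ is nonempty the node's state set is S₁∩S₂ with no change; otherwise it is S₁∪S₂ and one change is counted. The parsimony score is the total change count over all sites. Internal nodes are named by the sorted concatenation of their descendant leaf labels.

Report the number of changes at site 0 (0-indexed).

[col 0] IT: children I:{G}, T:{G} ∩→ {G}; cost 0
[col 0] VW: children V:{G}, W:{A} ∪→ {A,G}; cost 1
[col 0] SVW: children S:{C}, VW:{A,G} ∪→ {A,C,G}; cost 1
[col 0] ISTVW: children IT:{G}, SVW:{A,C,G} ∩→ {G}; cost 0
[col 1] IT: children I:{G}, T:{G} ∩→ {G}; cost 0
[col 1] VW: children V:{G}, W:{C} ∪→ {C,G}; cost 1
[col 1] SVW: children S:{A}, VW:{C,G} ∪→ {A,C,G}; cost 1
[col 1] ISTVW: children IT:{G}, SVW:{A,C,G} ∩→ {G}; cost 0
[col 2] IT: children I:{G}, T:{T} ∪→ {G,T}; cost 1
[col 2] VW: children V:{G}, W:{T} ∪→ {G,T}; cost 1
[col 2] SVW: children S:{G}, VW:{G,T} ∩→ {G}; cost 0
[col 2] ISTVW: children IT:{G,T}, SVW:{G} ∩→ {G}; cost 0
per-site changes: [2, 2, 2]; total = 6

2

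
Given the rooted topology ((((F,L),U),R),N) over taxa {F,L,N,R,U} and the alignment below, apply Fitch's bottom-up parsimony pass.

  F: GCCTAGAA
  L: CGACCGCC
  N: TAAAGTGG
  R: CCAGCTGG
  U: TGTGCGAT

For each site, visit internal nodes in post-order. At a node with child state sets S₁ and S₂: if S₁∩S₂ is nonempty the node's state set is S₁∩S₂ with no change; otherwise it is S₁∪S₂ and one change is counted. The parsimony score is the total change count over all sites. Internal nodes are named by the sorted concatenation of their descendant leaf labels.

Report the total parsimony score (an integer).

19

site 0, node FL: F={G} ∪ L={C} → {C,G} (+1)
site 0, node FLU: FL={C,G} ∪ U={T} → {C,G,T} (+1)
site 0, node FLRU: FLU={C,G,T} ∩ R={C} → {C} (+0)
site 0, node FLNRU: FLRU={C} ∪ N={T} → {C,T} (+1)
site 1, node FL: F={C} ∪ L={G} → {C,G} (+1)
site 1, node FLU: FL={C,G} ∩ U={G} → {G} (+0)
site 1, node FLRU: FLU={G} ∪ R={C} → {C,G} (+1)
site 1, node FLNRU: FLRU={C,G} ∪ N={A} → {A,C,G} (+1)
site 2, node FL: F={C} ∪ L={A} → {A,C} (+1)
site 2, node FLU: FL={A,C} ∪ U={T} → {A,C,T} (+1)
site 2, node FLRU: FLU={A,C,T} ∩ R={A} → {A} (+0)
site 2, node FLNRU: FLRU={A} ∩ N={A} → {A} (+0)
site 3, node FL: F={T} ∪ L={C} → {C,T} (+1)
site 3, node FLU: FL={C,T} ∪ U={G} → {C,G,T} (+1)
site 3, node FLRU: FLU={C,G,T} ∩ R={G} → {G} (+0)
site 3, node FLNRU: FLRU={G} ∪ N={A} → {A,G} (+1)
site 4, node FL: F={A} ∪ L={C} → {A,C} (+1)
site 4, node FLU: FL={A,C} ∩ U={C} → {C} (+0)
site 4, node FLRU: FLU={C} ∩ R={C} → {C} (+0)
site 4, node FLNRU: FLRU={C} ∪ N={G} → {C,G} (+1)
site 5, node FL: F={G} ∩ L={G} → {G} (+0)
site 5, node FLU: FL={G} ∩ U={G} → {G} (+0)
site 5, node FLRU: FLU={G} ∪ R={T} → {G,T} (+1)
site 5, node FLNRU: FLRU={G,T} ∩ N={T} → {T} (+0)
site 6, node FL: F={A} ∪ L={C} → {A,C} (+1)
site 6, node FLU: FL={A,C} ∩ U={A} → {A} (+0)
site 6, node FLRU: FLU={A} ∪ R={G} → {A,G} (+1)
site 6, node FLNRU: FLRU={A,G} ∩ N={G} → {G} (+0)
site 7, node FL: F={A} ∪ L={C} → {A,C} (+1)
site 7, node FLU: FL={A,C} ∪ U={T} → {A,C,T} (+1)
site 7, node FLRU: FLU={A,C,T} ∪ R={G} → {A,C,G,T} (+1)
site 7, node FLNRU: FLRU={A,C,G,T} ∩ N={G} → {G} (+0)
per-site changes: [3, 3, 2, 3, 2, 1, 2, 3]; total = 19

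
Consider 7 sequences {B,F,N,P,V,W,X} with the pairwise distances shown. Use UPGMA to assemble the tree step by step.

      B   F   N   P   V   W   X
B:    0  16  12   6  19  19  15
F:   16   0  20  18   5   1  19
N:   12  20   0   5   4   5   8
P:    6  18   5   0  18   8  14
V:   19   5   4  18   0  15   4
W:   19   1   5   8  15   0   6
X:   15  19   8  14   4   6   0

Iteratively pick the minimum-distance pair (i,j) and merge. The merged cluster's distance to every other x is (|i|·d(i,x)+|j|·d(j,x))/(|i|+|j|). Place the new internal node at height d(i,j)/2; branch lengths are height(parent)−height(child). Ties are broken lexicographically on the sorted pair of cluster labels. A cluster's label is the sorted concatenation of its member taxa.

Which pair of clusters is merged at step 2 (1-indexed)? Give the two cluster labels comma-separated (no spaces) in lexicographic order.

step 1: merge (F,W) at d=1; branch lengths F→1/2, W→1/2; new cluster FW
  updated: d(B,FW)=35/2, d(FW,N)=25/2, d(FW,P)=13, d(FW,V)=10, d(FW,X)=25/2
step 2: merge (N,V) at d=4; branch lengths N→2, V→2; new cluster NV
  updated: d(B,NV)=31/2, d(FW,NV)=45/4, d(NV,P)=23/2, d(NV,X)=6
step 3: merge (B,P) at d=6; branch lengths B→3, P→3; new cluster BP
  updated: d(BP,FW)=61/4, d(BP,NV)=27/2, d(BP,X)=29/2
step 4: merge (NV,X) at d=6; branch lengths NV→1, X→3; new cluster NVX
  updated: d(BP,NVX)=83/6, d(FW,NVX)=35/3
step 5: merge (FW,NVX) at d=35/3; branch lengths FW→16/3, NVX→17/6; new cluster FNVWX
  updated: d(BP,FNVWX)=72/5
step 6: merge (BP,FNVWX) at d=72/5; branch lengths BP→21/5, FNVWX→41/30; new cluster BFNPVWX
final tree: ((B:3,P:3):21/5,((F:1/2,W:1/2):16/3,((N:2,V:2):1,X:3):17/6):41/30)
total length: 431/15

N,V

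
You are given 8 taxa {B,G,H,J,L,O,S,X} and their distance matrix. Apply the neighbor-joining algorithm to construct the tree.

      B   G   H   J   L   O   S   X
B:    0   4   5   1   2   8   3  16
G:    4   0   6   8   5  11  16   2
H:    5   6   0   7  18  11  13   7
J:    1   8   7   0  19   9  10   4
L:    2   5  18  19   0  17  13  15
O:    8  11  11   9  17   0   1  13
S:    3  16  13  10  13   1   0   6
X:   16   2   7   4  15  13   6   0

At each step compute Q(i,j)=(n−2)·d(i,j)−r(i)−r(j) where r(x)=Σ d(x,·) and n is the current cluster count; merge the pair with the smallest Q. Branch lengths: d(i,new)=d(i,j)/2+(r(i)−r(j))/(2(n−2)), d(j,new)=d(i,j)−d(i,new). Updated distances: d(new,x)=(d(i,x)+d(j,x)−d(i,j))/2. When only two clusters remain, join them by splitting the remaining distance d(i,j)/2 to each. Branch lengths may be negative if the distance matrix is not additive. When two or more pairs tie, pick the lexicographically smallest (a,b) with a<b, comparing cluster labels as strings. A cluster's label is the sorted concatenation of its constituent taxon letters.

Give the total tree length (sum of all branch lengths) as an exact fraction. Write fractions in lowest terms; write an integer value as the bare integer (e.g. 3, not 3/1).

iteration 1: select O,S (d=1, Q=-126); attach at lengths (7/6, -1/6); label the merged cluster OS
  updated: d(B,OS)=5, d(G,OS)=13, d(H,OS)=23/2, d(J,OS)=9, d(L,OS)=29/2, d(OS,X)=9
iteration 2: select B,L (d=2, Q=-193/2); attach at lengths (-61/20, 101/20); label the merged cluster BL
  updated: d(BL,G)=7/2, d(BL,H)=21/2, d(BL,J)=9, d(BL,OS)=35/4, d(BL,X)=29/2
iteration 3: select BL,G (d=7/2, Q=-259/4); attach at lengths (111/32, 1/32); label the merged cluster BGL
  updated: d(BGL,H)=13/2, d(BGL,J)=27/4, d(BGL,OS)=73/8, d(BGL,X)=13/2
iteration 4: select BGL,H (d=13/2, Q=-331/8); attach at lengths (131/48, 181/48); label the merged cluster BGHL
  updated: d(BGHL,J)=29/8, d(BGHL,OS)=113/16, d(BGHL,X)=7/2
iteration 5: select BGHL,OS (d=113/16, Q=-201/8); attach at lengths (13/16, 25/4); label the merged cluster BGHLOS
  updated: d(BGHLOS,J)=89/32, d(BGHLOS,X)=87/32
iteration 6: select BGHLOS,J (d=89/32, Q=-19/2); attach at lengths (3/4, 65/32); label the merged cluster BGHJLOS
  updated: d(BGHJLOS,X)=63/32
iteration 7: select BGHJLOS,X (d=63/32); attach at lengths (63/64, 63/64); label the merged cluster BGHJLOSX
final tree: ((((((B:-61/20,L:101/20):111/32,G:1/32):131/48,H:181/48):13/16,(O:7/6,S:-1/6):25/4):3/4,J:65/32):63/64,X:63/64)
total length: 397/16

397/16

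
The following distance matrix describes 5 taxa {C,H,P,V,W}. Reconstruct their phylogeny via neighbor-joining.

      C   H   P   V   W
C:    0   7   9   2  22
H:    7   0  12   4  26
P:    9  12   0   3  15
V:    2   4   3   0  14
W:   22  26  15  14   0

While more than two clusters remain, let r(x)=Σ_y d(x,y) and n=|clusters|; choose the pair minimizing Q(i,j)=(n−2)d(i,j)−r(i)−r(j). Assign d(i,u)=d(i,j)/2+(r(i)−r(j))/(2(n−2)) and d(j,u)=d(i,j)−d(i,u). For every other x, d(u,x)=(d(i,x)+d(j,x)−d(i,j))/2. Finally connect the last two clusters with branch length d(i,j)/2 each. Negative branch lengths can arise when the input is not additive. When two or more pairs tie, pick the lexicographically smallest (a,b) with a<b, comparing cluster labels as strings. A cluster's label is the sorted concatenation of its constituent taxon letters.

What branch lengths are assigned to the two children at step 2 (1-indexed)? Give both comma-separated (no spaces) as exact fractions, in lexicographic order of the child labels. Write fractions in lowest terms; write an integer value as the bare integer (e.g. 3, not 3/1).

step 1: merge (P,W) at d=15, Q=-71; branch lengths P→7/6, W→83/6; new cluster PW
  updated: d(C,PW)=8, d(H,PW)=23/2, d(PW,V)=1
step 2: merge (C,H) at d=7, Q=-51/2; branch lengths C→17/8, H→39/8; new cluster CH
  updated: d(CH,PW)=25/4, d(CH,V)=-1/2
step 3: merge (CH,PW) at d=25/4, Q=-27/4; branch lengths CH→19/8, PW→31/8; new cluster CHPW
  updated: d(CHPW,V)=-23/8
step 4: merge (CHPW,V) at d=-23/8; branch lengths CHPW→-23/16, V→-23/16; new cluster CHPVW
final tree: (((C:17/8,H:39/8):19/8,(P:7/6,W:83/6):31/8):-23/16,V:-23/16)
total length: 203/8

17/8,39/8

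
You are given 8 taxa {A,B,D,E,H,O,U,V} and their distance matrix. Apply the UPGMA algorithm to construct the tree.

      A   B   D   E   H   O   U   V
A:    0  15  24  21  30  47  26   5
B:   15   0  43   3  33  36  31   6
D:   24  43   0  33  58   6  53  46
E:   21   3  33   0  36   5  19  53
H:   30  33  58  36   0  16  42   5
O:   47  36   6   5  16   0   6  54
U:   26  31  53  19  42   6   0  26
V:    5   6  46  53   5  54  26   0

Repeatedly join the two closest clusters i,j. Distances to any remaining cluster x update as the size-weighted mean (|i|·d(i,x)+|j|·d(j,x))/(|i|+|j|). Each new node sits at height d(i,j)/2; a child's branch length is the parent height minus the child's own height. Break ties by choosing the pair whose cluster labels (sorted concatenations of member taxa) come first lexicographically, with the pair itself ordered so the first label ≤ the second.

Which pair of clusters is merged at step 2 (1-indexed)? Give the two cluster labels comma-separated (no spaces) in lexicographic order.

iteration 1: select B,E (d=3); attach at lengths (3/2, 3/2); label the merged cluster BE
  updated: d(A,BE)=18, d(BE,D)=38, d(BE,H)=69/2, d(BE,O)=41/2, d(BE,U)=25, d(BE,V)=59/2
iteration 2: select A,V (d=5); attach at lengths (5/2, 5/2); label the merged cluster AV
  updated: d(AV,BE)=95/4, d(AV,D)=35, d(AV,H)=35/2, d(AV,O)=101/2, d(AV,U)=26
iteration 3: select D,O (d=6); attach at lengths (3, 3); label the merged cluster DO
  updated: d(AV,DO)=171/4, d(BE,DO)=117/4, d(DO,H)=37, d(DO,U)=59/2
iteration 4: select AV,H (d=35/2); attach at lengths (25/4, 35/4); label the merged cluster AHV
  updated: d(AHV,BE)=82/3, d(AHV,DO)=245/6, d(AHV,U)=94/3
iteration 5: select BE,U (d=25); attach at lengths (11, 25/2); label the merged cluster BEU
  updated: d(AHV,BEU)=86/3, d(BEU,DO)=88/3
iteration 6: select AHV,BEU (d=86/3); attach at lengths (67/12, 11/6); label the merged cluster ABEHUV
  updated: d(ABEHUV,DO)=421/12
iteration 7: select ABEHUV,DO (d=421/12); attach at lengths (77/24, 349/24); label the merged cluster ABDEHOUV
final tree: ((((A:5/2,V:5/2):25/4,H:35/4):67/12,((B:3/2,E:3/2):11,U:25/2):11/6):77/24,(D:3,O:3):349/24)
total length: 233/3

A,V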